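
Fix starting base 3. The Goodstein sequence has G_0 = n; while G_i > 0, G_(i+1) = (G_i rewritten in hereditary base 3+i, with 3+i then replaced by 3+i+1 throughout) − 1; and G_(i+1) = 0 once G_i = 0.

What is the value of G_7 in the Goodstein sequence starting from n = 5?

step 0: 5 = 3 + 2; sub 4 for 3: 4 + 2; = 6; G_1 = 6−1 = 5
step 1: 5 = 4 + 1; sub 5 for 4: 5 + 1; = 6; G_2 = 6−1 = 5
step 2: 5 = 5; sub 6 for 5: 6; = 6; G_3 = 6−1 = 5
step 3: 5 = 5; sub 7 for 6: 5; = 5; G_4 = 5−1 = 4
step 4: 4 = 4; sub 8 for 7: 4; = 4; G_5 = 4−1 = 3
step 5: 3 = 3; sub 9 for 8: 3; = 3; G_6 = 3−1 = 2
step 6: 2 = 2; sub 10 for 9: 2; = 2; G_7 = 2−1 = 1
step 7: 1 = 1; sub 11 for 10: 1; = 1; G_8 = 1−1 = 0

1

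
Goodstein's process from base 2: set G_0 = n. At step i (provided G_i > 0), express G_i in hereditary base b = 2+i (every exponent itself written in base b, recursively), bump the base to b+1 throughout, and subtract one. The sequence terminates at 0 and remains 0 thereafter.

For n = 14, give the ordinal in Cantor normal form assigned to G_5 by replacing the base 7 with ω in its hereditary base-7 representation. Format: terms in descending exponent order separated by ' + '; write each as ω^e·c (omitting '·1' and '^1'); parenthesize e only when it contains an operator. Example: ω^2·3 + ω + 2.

14 —HB2→ 2^(2 + 1) + 2^2 + 2 —bump→ 3^(3 + 1) + 3^3 + 3 = 111 —(−1)→ 110
110 —HB3→ 3^(3 + 1) + 3^3 + 2 —bump→ 4^(4 + 1) + 4^4 + 2 = 1282 —(−1)→ 1281
1281 —HB4→ 4^(4 + 1) + 4^4 + 1 —bump→ 5^(5 + 1) + 5^5 + 1 = 18751 —(−1)→ 18750
18750 —HB5→ 5^(5 + 1) + 5^5 —bump→ 6^(6 + 1) + 6^6 = 326592 —(−1)→ 326591
326591 —HB6→ 6^(6 + 1) + 5·6^5 + 5·6^4 + 5·6^3 + 5·6^2 + 5·6 + 5 —bump→ 7^(7 + 1) + 5·7^5 + 5·7^4 + 5·7^3 + 5·7^2 + 5·7 + 5 = 5862841 —(−1)→ 5862840

ω^(ω + 1) + ω^5·5 + ω^4·5 + ω^3·5 + ω^2·5 + ω·5 + 4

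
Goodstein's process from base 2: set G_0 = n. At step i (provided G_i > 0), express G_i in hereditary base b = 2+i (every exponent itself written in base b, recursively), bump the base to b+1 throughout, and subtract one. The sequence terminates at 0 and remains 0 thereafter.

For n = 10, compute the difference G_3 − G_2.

14600

G_0=10  [base 2] 2^(2 + 1) + 2  →[2↦3]→  3^(3 + 1) + 3 = 84  −1 ⇒ G_1=83
G_1=83  [base 3] 3^(3 + 1) + 2  →[3↦4]→  4^(4 + 1) + 2 = 1026  −1 ⇒ G_2=1025
G_2=1025  [base 4] 4^(4 + 1) + 1  →[4↦5]→  5^(5 + 1) + 1 = 15626  −1 ⇒ G_3=15625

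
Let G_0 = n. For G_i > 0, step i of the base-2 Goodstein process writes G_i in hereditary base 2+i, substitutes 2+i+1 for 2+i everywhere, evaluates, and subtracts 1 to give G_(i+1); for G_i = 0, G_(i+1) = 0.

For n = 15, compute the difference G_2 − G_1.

i=0: 15 = 2^(2 + 1) + 2^2 + 2 + 1 (b=2); 2→3: 3^(3 + 1) + 3^3 + 3 + 1 = 112; 112−1 = 111
i=1: 111 = 3^(3 + 1) + 3^3 + 3 (b=3); 3→4: 4^(4 + 1) + 4^4 + 4 = 1284; 1284−1 = 1283

1172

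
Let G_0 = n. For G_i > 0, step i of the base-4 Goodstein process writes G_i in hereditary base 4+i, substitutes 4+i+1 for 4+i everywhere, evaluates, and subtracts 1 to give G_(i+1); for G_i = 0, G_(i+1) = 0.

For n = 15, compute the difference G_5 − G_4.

1

G_0 = 15. HB_4(15) = 3·4 + 3. Bump = 18. G_1 = 17.
G_1 = 17. HB_5(17) = 3·5 + 2. Bump = 20. G_2 = 19.
G_2 = 19. HB_6(19) = 3·6 + 1. Bump = 22. G_3 = 21.
G_3 = 21. HB_7(21) = 3·7. Bump = 24. G_4 = 23.
G_4 = 23. HB_8(23) = 2·8 + 7. Bump = 25. G_5 = 24.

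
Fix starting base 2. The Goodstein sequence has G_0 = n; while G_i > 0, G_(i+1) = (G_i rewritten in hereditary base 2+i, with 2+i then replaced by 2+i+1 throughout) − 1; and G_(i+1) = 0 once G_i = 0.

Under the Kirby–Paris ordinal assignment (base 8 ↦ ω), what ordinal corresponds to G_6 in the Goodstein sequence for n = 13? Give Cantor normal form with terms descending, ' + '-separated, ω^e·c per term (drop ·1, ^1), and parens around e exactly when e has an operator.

ω^(ω + 1) + ω^3·3 + ω^2·3 + ω·2 + 7

13 —HB2→ 2^(2 + 1) + 2^2 + 1 —bump→ 3^(3 + 1) + 3^3 + 1 = 109 —(−1)→ 108
108 —HB3→ 3^(3 + 1) + 3^3 —bump→ 4^(4 + 1) + 4^4 = 1280 —(−1)→ 1279
1279 —HB4→ 4^(4 + 1) + 3·4^3 + 3·4^2 + 3·4 + 3 —bump→ 5^(5 + 1) + 3·5^3 + 3·5^2 + 3·5 + 3 = 16093 —(−1)→ 16092
16092 —HB5→ 5^(5 + 1) + 3·5^3 + 3·5^2 + 3·5 + 2 —bump→ 6^(6 + 1) + 3·6^3 + 3·6^2 + 3·6 + 2 = 280712 —(−1)→ 280711
280711 —HB6→ 6^(6 + 1) + 3·6^3 + 3·6^2 + 3·6 + 1 —bump→ 7^(7 + 1) + 3·7^3 + 3·7^2 + 3·7 + 1 = 5765999 —(−1)→ 5765998
5765998 —HB7→ 7^(7 + 1) + 3·7^3 + 3·7^2 + 3·7 —bump→ 8^(8 + 1) + 3·8^3 + 3·8^2 + 3·8 = 134219480 —(−1)→ 134219479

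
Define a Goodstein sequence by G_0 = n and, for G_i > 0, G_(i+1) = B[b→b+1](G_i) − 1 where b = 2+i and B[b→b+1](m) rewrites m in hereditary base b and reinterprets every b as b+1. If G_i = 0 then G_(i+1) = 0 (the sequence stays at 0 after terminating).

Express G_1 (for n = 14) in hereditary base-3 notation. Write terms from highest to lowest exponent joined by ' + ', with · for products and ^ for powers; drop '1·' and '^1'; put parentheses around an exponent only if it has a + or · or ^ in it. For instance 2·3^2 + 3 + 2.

step 0: 14 = 2^(2 + 1) + 2^2 + 2; sub 3 for 2: 3^(3 + 1) + 3^3 + 3; = 111; G_1 = 111−1 = 110
step 1: 110 = 3^(3 + 1) + 3^3 + 2; sub 4 for 3: 4^(4 + 1) + 4^4 + 2; = 1282; G_2 = 1282−1 = 1281

3^(3 + 1) + 3^3 + 2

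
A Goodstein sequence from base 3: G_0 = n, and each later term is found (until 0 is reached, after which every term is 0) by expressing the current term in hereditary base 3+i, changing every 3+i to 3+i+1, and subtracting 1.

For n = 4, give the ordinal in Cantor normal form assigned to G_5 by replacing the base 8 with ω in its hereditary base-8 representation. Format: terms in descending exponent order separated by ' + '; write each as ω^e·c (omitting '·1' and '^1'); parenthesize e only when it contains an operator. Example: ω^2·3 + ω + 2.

1

[0] 4 ≡ 3 + 1 (base 3). Lift 4: 5. −1: 4.
[1] 4 ≡ 4 (base 4). Lift 5: 5. −1: 4.
[2] 4 ≡ 4 (base 5). Lift 6: 4. −1: 3.
[3] 3 ≡ 3 (base 6). Lift 7: 3. −1: 2.
[4] 2 ≡ 2 (base 7). Lift 8: 2. −1: 1.
[5] 1 ≡ 1 (base 8). Lift 9: 1. −1: 0.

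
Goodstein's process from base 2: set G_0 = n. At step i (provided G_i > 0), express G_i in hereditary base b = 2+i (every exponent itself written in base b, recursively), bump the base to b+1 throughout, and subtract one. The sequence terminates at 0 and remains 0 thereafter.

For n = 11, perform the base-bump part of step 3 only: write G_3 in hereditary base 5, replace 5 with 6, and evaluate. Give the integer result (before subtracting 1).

279938

(0) 11|_2 = 2^(2 + 1) + 2 + 1 ↦ 3^(3 + 1) + 3 + 1|_3 = 85 ⇒ 84
(1) 84|_3 = 3^(3 + 1) + 3 ↦ 4^(4 + 1) + 4|_4 = 1028 ⇒ 1027
(2) 1027|_4 = 4^(4 + 1) + 3 ↦ 5^(5 + 1) + 3|_5 = 15628 ⇒ 15627
(3) 15627|_5 = 5^(5 + 1) + 2 ↦ 6^(6 + 1) + 2|_6 = 279938 ⇒ 279937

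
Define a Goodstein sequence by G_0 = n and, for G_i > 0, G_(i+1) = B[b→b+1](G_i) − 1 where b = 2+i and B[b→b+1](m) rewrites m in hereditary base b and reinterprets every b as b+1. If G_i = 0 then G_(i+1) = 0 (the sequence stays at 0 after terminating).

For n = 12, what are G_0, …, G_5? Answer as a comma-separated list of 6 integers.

(0) 12|_2 = 2^(2 + 1) + 2^2 ↦ 3^(3 + 1) + 3^3|_3 = 108 ⇒ 107
(1) 107|_3 = 3^(3 + 1) + 2·3^2 + 2·3 + 2 ↦ 4^(4 + 1) + 2·4^2 + 2·4 + 2|_4 = 1066 ⇒ 1065
(2) 1065|_4 = 4^(4 + 1) + 2·4^2 + 2·4 + 1 ↦ 5^(5 + 1) + 2·5^2 + 2·5 + 1|_5 = 15686 ⇒ 15685
(3) 15685|_5 = 5^(5 + 1) + 2·5^2 + 2·5 ↦ 6^(6 + 1) + 2·6^2 + 2·6|_6 = 280020 ⇒ 280019
(4) 280019|_6 = 6^(6 + 1) + 2·6^2 + 6 + 5 ↦ 7^(7 + 1) + 2·7^2 + 7 + 5|_7 = 5764911 ⇒ 5764910

12, 107, 1065, 15685, 280019, 5764910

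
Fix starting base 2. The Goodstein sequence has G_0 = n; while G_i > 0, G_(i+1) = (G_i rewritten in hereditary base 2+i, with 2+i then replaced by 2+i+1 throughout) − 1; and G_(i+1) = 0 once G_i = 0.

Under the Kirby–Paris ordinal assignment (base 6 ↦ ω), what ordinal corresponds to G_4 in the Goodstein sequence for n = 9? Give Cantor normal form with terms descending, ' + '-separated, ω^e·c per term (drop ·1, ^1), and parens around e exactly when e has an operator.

ω^ω·3 + ω^3·3 + ω^2·3 + ω·3 + 1

G_0 = 9. HB_2(9) = 2^(2 + 1) + 1. Bump = 82. G_1 = 81.
G_1 = 81. HB_3(81) = 3^(3 + 1). Bump = 1024. G_2 = 1023.
G_2 = 1023. HB_4(1023) = 3·4^4 + 3·4^3 + 3·4^2 + 3·4 + 3. Bump = 9843. G_3 = 9842.
G_3 = 9842. HB_5(9842) = 3·5^5 + 3·5^3 + 3·5^2 + 3·5 + 2. Bump = 140744. G_4 = 140743.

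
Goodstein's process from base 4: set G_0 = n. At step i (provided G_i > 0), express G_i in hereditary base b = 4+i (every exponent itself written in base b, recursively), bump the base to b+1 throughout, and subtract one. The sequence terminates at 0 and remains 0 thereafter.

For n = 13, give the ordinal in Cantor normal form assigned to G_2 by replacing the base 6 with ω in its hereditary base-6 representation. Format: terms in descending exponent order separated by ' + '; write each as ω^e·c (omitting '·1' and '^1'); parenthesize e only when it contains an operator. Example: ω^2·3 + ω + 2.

G_0=13  [base 4] 3·4 + 1  →[4↦5]→  3·5 + 1 = 16  −1 ⇒ G_1=15
G_1=15  [base 5] 3·5  →[5↦6]→  3·6 = 18  −1 ⇒ G_2=17
G_2=17  [base 6] 2·6 + 5  →[6↦7]→  2·7 + 5 = 19  −1 ⇒ G_3=18

ω·2 + 5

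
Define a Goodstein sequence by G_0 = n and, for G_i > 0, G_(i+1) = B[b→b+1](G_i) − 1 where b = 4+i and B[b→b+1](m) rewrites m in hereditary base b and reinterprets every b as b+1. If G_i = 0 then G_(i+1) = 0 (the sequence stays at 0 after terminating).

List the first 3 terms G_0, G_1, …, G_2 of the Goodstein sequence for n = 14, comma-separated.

14, 16, 18

(0) 14|_4 = 3·4 + 2 ↦ 3·5 + 2|_5 = 17 ⇒ 16
(1) 16|_5 = 3·5 + 1 ↦ 3·6 + 1|_6 = 19 ⇒ 18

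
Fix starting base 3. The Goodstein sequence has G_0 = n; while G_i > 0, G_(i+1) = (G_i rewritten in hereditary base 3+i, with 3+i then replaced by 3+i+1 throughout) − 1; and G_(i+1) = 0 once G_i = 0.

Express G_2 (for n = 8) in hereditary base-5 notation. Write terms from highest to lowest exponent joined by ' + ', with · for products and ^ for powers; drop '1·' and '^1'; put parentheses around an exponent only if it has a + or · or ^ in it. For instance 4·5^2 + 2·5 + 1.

G_0 = 8. HB_3(8) = 2·3 + 2. Bump = 10. G_1 = 9.
G_1 = 9. HB_4(9) = 2·4 + 1. Bump = 11. G_2 = 10.
G_2 = 10. HB_5(10) = 2·5. Bump = 12. G_3 = 11.

2·5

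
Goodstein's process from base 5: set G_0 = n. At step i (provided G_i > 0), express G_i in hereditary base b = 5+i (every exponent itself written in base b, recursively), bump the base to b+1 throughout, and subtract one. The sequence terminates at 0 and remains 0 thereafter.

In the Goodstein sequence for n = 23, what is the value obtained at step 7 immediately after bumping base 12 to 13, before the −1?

G_0 = 23. HB_5(23) = 4·5 + 3. Bump = 27. G_1 = 26.
G_1 = 26. HB_6(26) = 4·6 + 2. Bump = 30. G_2 = 29.
G_2 = 29. HB_7(29) = 4·7 + 1. Bump = 33. G_3 = 32.
G_3 = 32. HB_8(32) = 4·8. Bump = 36. G_4 = 35.
G_4 = 35. HB_9(35) = 3·9 + 8. Bump = 38. G_5 = 37.
G_5 = 37. HB_10(37) = 3·10 + 7. Bump = 40. G_6 = 39.
G_6 = 39. HB_11(39) = 3·11 + 6. Bump = 42. G_7 = 41.
G_7 = 41. HB_12(41) = 3·12 + 5. Bump = 44. G_8 = 43.

44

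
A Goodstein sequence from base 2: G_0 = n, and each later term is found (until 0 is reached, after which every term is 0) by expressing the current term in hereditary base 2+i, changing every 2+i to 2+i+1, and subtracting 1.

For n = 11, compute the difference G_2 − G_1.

943

step 0: 11 = 2^(2 + 1) + 2 + 1; sub 3 for 2: 3^(3 + 1) + 3 + 1; = 85; G_1 = 85−1 = 84
step 1: 84 = 3^(3 + 1) + 3; sub 4 for 3: 4^(4 + 1) + 4; = 1028; G_2 = 1028−1 = 1027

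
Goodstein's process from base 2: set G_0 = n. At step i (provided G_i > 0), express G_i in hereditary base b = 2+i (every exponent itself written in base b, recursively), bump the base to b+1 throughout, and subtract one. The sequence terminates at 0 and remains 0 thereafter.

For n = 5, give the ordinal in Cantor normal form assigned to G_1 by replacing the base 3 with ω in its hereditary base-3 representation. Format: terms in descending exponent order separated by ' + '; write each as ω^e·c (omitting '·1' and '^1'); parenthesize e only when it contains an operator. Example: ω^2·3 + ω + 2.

G_0 = 5. HB_2(5) = 2^2 + 1. Bump = 28. G_1 = 27.
G_1 = 27. HB_3(27) = 3^3. Bump = 256. G_2 = 255.

ω^ω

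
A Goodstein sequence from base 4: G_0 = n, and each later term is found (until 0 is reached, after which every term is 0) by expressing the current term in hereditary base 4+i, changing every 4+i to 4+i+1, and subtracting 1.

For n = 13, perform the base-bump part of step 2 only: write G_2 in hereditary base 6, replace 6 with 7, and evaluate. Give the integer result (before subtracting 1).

19

[0] 13 ≡ 3·4 + 1 (base 4). Lift 5: 16. −1: 15.
[1] 15 ≡ 3·5 (base 5). Lift 6: 18. −1: 17.
[2] 17 ≡ 2·6 + 5 (base 6). Lift 7: 19. −1: 18.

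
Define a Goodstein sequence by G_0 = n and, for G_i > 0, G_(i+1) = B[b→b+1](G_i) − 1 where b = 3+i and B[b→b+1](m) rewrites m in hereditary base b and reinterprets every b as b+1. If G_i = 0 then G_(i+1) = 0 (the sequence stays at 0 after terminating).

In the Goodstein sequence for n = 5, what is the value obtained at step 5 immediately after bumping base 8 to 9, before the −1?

base 3: 5 = 3 + 2; at 4: 4 + 2 = 6; next = 5
base 4: 5 = 4 + 1; at 5: 5 + 1 = 6; next = 5
base 5: 5 = 5; at 6: 6 = 6; next = 5
base 6: 5 = 5; at 7: 5 = 5; next = 4
base 7: 4 = 4; at 8: 4 = 4; next = 3
base 8: 3 = 3; at 9: 3 = 3; next = 2

3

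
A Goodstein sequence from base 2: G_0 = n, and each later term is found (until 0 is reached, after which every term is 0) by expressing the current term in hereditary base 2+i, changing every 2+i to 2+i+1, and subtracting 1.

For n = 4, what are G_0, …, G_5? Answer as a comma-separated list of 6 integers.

4, 26, 41, 60, 83, 109

G_0 = 4. HB_2(4) = 2^2. Bump = 27. G_1 = 26.
G_1 = 26. HB_3(26) = 2·3^2 + 2·3 + 2. Bump = 42. G_2 = 41.
G_2 = 41. HB_4(41) = 2·4^2 + 2·4 + 1. Bump = 61. G_3 = 60.
G_3 = 60. HB_5(60) = 2·5^2 + 2·5. Bump = 84. G_4 = 83.
G_4 = 83. HB_6(83) = 2·6^2 + 6 + 5. Bump = 110. G_5 = 109.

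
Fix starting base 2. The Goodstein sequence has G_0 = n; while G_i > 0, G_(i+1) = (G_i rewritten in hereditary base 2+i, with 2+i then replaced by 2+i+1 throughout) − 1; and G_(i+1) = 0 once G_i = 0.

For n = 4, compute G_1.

26

[0] 4 ≡ 2^2 (base 2). Lift 3: 27. −1: 26.
[1] 26 ≡ 2·3^2 + 2·3 + 2 (base 3). Lift 4: 42. −1: 41.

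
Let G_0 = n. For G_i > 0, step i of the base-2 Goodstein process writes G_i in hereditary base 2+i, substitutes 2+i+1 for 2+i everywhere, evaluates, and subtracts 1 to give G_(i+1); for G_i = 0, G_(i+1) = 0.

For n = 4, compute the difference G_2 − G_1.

15

G_0 = 4. HB_2(4) = 2^2. Bump = 27. G_1 = 26.
G_1 = 26. HB_3(26) = 2·3^2 + 2·3 + 2. Bump = 42. G_2 = 41.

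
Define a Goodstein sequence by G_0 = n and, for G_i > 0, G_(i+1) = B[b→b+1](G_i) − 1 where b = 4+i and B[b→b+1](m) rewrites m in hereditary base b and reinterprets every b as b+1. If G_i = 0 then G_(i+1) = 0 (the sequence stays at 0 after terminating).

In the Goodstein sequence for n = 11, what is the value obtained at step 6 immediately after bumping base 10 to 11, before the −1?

(0) 11|_4 = 2·4 + 3 ↦ 2·5 + 3|_5 = 13 ⇒ 12
(1) 12|_5 = 2·5 + 2 ↦ 2·6 + 2|_6 = 14 ⇒ 13
(2) 13|_6 = 2·6 + 1 ↦ 2·7 + 1|_7 = 15 ⇒ 14
(3) 14|_7 = 2·7 ↦ 2·8|_8 = 16 ⇒ 15
(4) 15|_8 = 8 + 7 ↦ 9 + 7|_9 = 16 ⇒ 15
(5) 15|_9 = 9 + 6 ↦ 10 + 6|_10 = 16 ⇒ 15

16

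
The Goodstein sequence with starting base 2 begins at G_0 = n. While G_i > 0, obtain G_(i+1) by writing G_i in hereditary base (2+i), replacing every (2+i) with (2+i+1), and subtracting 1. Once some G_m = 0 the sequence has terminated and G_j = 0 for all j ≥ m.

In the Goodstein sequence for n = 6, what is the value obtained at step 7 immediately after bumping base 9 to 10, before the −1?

6 —HB2→ 2^2 + 2 —bump→ 3^3 + 3 = 30 —(−1)→ 29
29 —HB3→ 3^3 + 2 —bump→ 4^4 + 2 = 258 —(−1)→ 257
257 —HB4→ 4^4 + 1 —bump→ 5^5 + 1 = 3126 —(−1)→ 3125
3125 —HB5→ 5^5 —bump→ 6^6 = 46656 —(−1)→ 46655
46655 —HB6→ 5·6^5 + 5·6^4 + 5·6^3 + 5·6^2 + 5·6 + 5 —bump→ 5·7^5 + 5·7^4 + 5·7^3 + 5·7^2 + 5·7 + 5 = 98040 —(−1)→ 98039
98039 —HB7→ 5·7^5 + 5·7^4 + 5·7^3 + 5·7^2 + 5·7 + 4 —bump→ 5·8^5 + 5·8^4 + 5·8^3 + 5·8^2 + 5·8 + 4 = 187244 —(−1)→ 187243
187243 —HB8→ 5·8^5 + 5·8^4 + 5·8^3 + 5·8^2 + 5·8 + 3 —bump→ 5·9^5 + 5·9^4 + 5·9^3 + 5·9^2 + 5·9 + 3 = 332148 —(−1)→ 332147

555552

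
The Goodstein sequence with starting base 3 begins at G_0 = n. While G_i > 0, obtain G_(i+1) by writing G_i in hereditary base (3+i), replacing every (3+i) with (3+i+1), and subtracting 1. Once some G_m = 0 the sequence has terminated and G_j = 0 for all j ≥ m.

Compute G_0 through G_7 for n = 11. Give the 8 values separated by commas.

11, 17, 25, 35, 39, 43, 47, 51

base 3: 11 = 3^2 + 2; at 4: 4^2 + 2 = 18; next = 17
base 4: 17 = 4^2 + 1; at 5: 5^2 + 1 = 26; next = 25
base 5: 25 = 5^2; at 6: 6^2 = 36; next = 35
base 6: 35 = 5·6 + 5; at 7: 5·7 + 5 = 40; next = 39
base 7: 39 = 5·7 + 4; at 8: 5·8 + 4 = 44; next = 43
base 8: 43 = 5·8 + 3; at 9: 5·9 + 3 = 48; next = 47
base 9: 47 = 5·9 + 2; at 10: 5·10 + 2 = 52; next = 51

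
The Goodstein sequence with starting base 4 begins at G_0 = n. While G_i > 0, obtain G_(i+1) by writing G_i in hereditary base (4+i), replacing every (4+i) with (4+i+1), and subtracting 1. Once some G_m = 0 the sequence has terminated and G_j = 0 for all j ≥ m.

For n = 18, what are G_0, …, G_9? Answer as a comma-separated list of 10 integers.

18, 26, 36, 48, 53, 58, 63, 68, 73, 78

G_0 = 18. HB_4(18) = 4^2 + 2. Bump = 27. G_1 = 26.
G_1 = 26. HB_5(26) = 5^2 + 1. Bump = 37. G_2 = 36.
G_2 = 36. HB_6(36) = 6^2. Bump = 49. G_3 = 48.
G_3 = 48. HB_7(48) = 6·7 + 6. Bump = 54. G_4 = 53.
G_4 = 53. HB_8(53) = 6·8 + 5. Bump = 59. G_5 = 58.
G_5 = 58. HB_9(58) = 6·9 + 4. Bump = 64. G_6 = 63.
G_6 = 63. HB_10(63) = 6·10 + 3. Bump = 69. G_7 = 68.
G_7 = 68. HB_11(68) = 6·11 + 2. Bump = 74. G_8 = 73.
G_8 = 73. HB_12(73) = 6·12 + 1. Bump = 79. G_9 = 78.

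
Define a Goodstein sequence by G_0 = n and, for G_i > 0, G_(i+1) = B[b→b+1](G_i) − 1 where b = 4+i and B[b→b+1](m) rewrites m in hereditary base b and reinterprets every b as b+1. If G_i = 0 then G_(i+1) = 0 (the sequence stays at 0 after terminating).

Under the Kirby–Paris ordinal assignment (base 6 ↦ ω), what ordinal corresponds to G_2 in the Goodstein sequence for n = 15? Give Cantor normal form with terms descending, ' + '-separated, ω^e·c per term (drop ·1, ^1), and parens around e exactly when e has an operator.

ω·3 + 1

base 4: 15 = 3·4 + 3; at 5: 3·5 + 3 = 18; next = 17
base 5: 17 = 3·5 + 2; at 6: 3·6 + 2 = 20; next = 19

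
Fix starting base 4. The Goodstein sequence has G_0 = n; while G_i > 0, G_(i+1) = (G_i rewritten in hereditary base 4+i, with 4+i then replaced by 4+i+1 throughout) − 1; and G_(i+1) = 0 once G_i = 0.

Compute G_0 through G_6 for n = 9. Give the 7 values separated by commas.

(0) 9|_4 = 2·4 + 1 ↦ 2·5 + 1|_5 = 11 ⇒ 10
(1) 10|_5 = 2·5 ↦ 2·6|_6 = 12 ⇒ 11
(2) 11|_6 = 6 + 5 ↦ 7 + 5|_7 = 12 ⇒ 11
(3) 11|_7 = 7 + 4 ↦ 8 + 4|_8 = 12 ⇒ 11
(4) 11|_8 = 8 + 3 ↦ 9 + 3|_9 = 12 ⇒ 11
(5) 11|_9 = 9 + 2 ↦ 10 + 2|_10 = 12 ⇒ 11

9, 10, 11, 11, 11, 11, 11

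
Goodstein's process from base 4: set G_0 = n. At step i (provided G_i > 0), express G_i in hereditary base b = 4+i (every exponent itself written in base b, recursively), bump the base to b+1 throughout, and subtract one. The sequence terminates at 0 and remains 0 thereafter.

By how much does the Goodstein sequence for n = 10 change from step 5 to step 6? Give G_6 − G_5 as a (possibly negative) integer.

0

base 4: 10 = 2·4 + 2; at 5: 2·5 + 2 = 12; next = 11
base 5: 11 = 2·5 + 1; at 6: 2·6 + 1 = 13; next = 12
base 6: 12 = 2·6; at 7: 2·7 = 14; next = 13
base 7: 13 = 7 + 6; at 8: 8 + 6 = 14; next = 13
base 8: 13 = 8 + 5; at 9: 9 + 5 = 14; next = 13
base 9: 13 = 9 + 4; at 10: 10 + 4 = 14; next = 13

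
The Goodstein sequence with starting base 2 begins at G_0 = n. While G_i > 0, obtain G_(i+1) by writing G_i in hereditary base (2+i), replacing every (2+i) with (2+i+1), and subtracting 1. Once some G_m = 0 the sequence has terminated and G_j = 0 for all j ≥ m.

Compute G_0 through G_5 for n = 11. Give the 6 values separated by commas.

11, 84, 1027, 15627, 279937, 5764801

i=0: 11 = 2^(2 + 1) + 2 + 1 (b=2); 2→3: 3^(3 + 1) + 3 + 1 = 85; 85−1 = 84
i=1: 84 = 3^(3 + 1) + 3 (b=3); 3→4: 4^(4 + 1) + 4 = 1028; 1028−1 = 1027
i=2: 1027 = 4^(4 + 1) + 3 (b=4); 4→5: 5^(5 + 1) + 3 = 15628; 15628−1 = 15627
i=3: 15627 = 5^(5 + 1) + 2 (b=5); 5→6: 6^(6 + 1) + 2 = 279938; 279938−1 = 279937
i=4: 279937 = 6^(6 + 1) + 1 (b=6); 6→7: 7^(7 + 1) + 1 = 5764802; 5764802−1 = 5764801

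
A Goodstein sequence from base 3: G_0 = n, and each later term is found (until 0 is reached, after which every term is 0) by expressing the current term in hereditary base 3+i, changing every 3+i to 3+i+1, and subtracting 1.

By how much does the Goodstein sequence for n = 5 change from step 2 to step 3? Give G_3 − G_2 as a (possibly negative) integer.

G_0 = 5. HB_3(5) = 3 + 2. Bump = 6. G_1 = 5.
G_1 = 5. HB_4(5) = 4 + 1. Bump = 6. G_2 = 5.
G_2 = 5. HB_5(5) = 5. Bump = 6. G_3 = 5.

0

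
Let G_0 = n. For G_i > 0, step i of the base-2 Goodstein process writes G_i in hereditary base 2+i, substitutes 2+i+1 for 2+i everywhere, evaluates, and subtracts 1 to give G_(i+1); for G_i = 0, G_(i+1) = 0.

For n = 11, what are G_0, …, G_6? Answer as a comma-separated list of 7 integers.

G_0=11  [base 2] 2^(2 + 1) + 2 + 1  →[2↦3]→  3^(3 + 1) + 3 + 1 = 85  −1 ⇒ G_1=84
G_1=84  [base 3] 3^(3 + 1) + 3  →[3↦4]→  4^(4 + 1) + 4 = 1028  −1 ⇒ G_2=1027
G_2=1027  [base 4] 4^(4 + 1) + 3  →[4↦5]→  5^(5 + 1) + 3 = 15628  −1 ⇒ G_3=15627
G_3=15627  [base 5] 5^(5 + 1) + 2  →[5↦6]→  6^(6 + 1) + 2 = 279938  −1 ⇒ G_4=279937
G_4=279937  [base 6] 6^(6 + 1) + 1  →[6↦7]→  7^(7 + 1) + 1 = 5764802  −1 ⇒ G_5=5764801
G_5=5764801  [base 7] 7^(7 + 1)  →[7↦8]→  8^(8 + 1) = 134217728  −1 ⇒ G_6=134217727

11, 84, 1027, 15627, 279937, 5764801, 134217727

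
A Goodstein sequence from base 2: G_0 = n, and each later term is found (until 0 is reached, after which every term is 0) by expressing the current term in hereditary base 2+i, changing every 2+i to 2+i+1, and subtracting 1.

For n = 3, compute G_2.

3

base 2: 3 = 2 + 1; at 3: 3 + 1 = 4; next = 3
base 3: 3 = 3; at 4: 4 = 4; next = 3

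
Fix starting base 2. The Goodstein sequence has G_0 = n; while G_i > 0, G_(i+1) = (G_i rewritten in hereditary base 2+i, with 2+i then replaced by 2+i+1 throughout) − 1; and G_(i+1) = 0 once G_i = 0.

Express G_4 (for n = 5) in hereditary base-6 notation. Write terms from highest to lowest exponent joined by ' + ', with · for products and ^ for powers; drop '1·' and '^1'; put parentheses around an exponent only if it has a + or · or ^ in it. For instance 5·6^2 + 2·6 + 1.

3·6^3 + 3·6^2 + 3·6 + 1

G_0=5  [base 2] 2^2 + 1  →[2↦3]→  3^3 + 1 = 28  −1 ⇒ G_1=27
G_1=27  [base 3] 3^3  →[3↦4]→  4^4 = 256  −1 ⇒ G_2=255
G_2=255  [base 4] 3·4^3 + 3·4^2 + 3·4 + 3  →[4↦5]→  3·5^3 + 3·5^2 + 3·5 + 3 = 468  −1 ⇒ G_3=467
G_3=467  [base 5] 3·5^3 + 3·5^2 + 3·5 + 2  →[5↦6]→  3·6^3 + 3·6^2 + 3·6 + 2 = 776  −1 ⇒ G_4=775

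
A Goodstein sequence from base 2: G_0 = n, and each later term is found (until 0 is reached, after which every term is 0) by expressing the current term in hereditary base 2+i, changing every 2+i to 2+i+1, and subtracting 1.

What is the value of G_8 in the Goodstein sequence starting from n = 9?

9 —HB2→ 2^(2 + 1) + 1 —bump→ 3^(3 + 1) + 1 = 82 —(−1)→ 81
81 —HB3→ 3^(3 + 1) —bump→ 4^(4 + 1) = 1024 —(−1)→ 1023
1023 —HB4→ 3·4^4 + 3·4^3 + 3·4^2 + 3·4 + 3 —bump→ 3·5^5 + 3·5^3 + 3·5^2 + 3·5 + 3 = 9843 —(−1)→ 9842
9842 —HB5→ 3·5^5 + 3·5^3 + 3·5^2 + 3·5 + 2 —bump→ 3·6^6 + 3·6^3 + 3·6^2 + 3·6 + 2 = 140744 —(−1)→ 140743
140743 —HB6→ 3·6^6 + 3·6^3 + 3·6^2 + 3·6 + 1 —bump→ 3·7^7 + 3·7^3 + 3·7^2 + 3·7 + 1 = 2471827 —(−1)→ 2471826
2471826 —HB7→ 3·7^7 + 3·7^3 + 3·7^2 + 3·7 —bump→ 3·8^8 + 3·8^3 + 3·8^2 + 3·8 = 50333400 —(−1)→ 50333399
50333399 —HB8→ 3·8^8 + 3·8^3 + 3·8^2 + 2·8 + 7 —bump→ 3·9^9 + 3·9^3 + 3·9^2 + 2·9 + 7 = 1162263922 —(−1)→ 1162263921
1162263921 —HB9→ 3·9^9 + 3·9^3 + 3·9^2 + 2·9 + 6 —bump→ 3·10^10 + 3·10^3 + 3·10^2 + 2·10 + 6 = 30000003326 —(−1)→ 30000003325
30000003325 —HB10→ 3·10^10 + 3·10^3 + 3·10^2 + 2·10 + 5 —bump→ 3·11^11 + 3·11^3 + 3·11^2 + 2·11 + 5 = 855935016216 —(−1)→ 855935016215

30000003325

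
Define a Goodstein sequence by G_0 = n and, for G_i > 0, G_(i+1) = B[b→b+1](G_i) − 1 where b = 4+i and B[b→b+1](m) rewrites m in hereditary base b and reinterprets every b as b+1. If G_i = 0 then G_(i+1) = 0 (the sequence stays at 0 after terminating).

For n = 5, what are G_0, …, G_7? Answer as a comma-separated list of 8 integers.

5, 5, 5, 4, 3, 2, 1, 0

(0) 5|_4 = 4 + 1 ↦ 5 + 1|_5 = 6 ⇒ 5
(1) 5|_5 = 5 ↦ 6|_6 = 6 ⇒ 5
(2) 5|_6 = 5 ↦ 5|_7 = 5 ⇒ 4
(3) 4|_7 = 4 ↦ 4|_8 = 4 ⇒ 3
(4) 3|_8 = 3 ↦ 3|_9 = 3 ⇒ 2
(5) 2|_9 = 2 ↦ 2|_10 = 2 ⇒ 1
(6) 1|_10 = 1 ↦ 1|_11 = 1 ⇒ 0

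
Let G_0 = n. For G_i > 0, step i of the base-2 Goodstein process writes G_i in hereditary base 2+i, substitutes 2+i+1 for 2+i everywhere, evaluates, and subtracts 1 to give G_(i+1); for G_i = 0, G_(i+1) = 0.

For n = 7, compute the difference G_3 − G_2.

base 2: 7 = 2^2 + 2 + 1; at 3: 3^3 + 3 + 1 = 31; next = 30
base 3: 30 = 3^3 + 3; at 4: 4^4 + 4 = 260; next = 259
base 4: 259 = 4^4 + 3; at 5: 5^5 + 3 = 3128; next = 3127

2868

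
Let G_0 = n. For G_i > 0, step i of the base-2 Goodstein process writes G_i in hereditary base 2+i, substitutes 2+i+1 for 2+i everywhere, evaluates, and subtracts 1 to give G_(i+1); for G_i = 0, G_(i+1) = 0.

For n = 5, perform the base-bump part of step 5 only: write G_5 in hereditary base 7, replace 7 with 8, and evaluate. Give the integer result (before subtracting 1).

i=0: 5 = 2^2 + 1 (b=2); 2→3: 3^3 + 1 = 28; 28−1 = 27
i=1: 27 = 3^3 (b=3); 3→4: 4^4 = 256; 256−1 = 255
i=2: 255 = 3·4^3 + 3·4^2 + 3·4 + 3 (b=4); 4→5: 3·5^3 + 3·5^2 + 3·5 + 3 = 468; 468−1 = 467
i=3: 467 = 3·5^3 + 3·5^2 + 3·5 + 2 (b=5); 5→6: 3·6^3 + 3·6^2 + 3·6 + 2 = 776; 776−1 = 775
i=4: 775 = 3·6^3 + 3·6^2 + 3·6 + 1 (b=6); 6→7: 3·7^3 + 3·7^2 + 3·7 + 1 = 1198; 1198−1 = 1197
i=5: 1197 = 3·7^3 + 3·7^2 + 3·7 (b=7); 7→8: 3·8^3 + 3·8^2 + 3·8 = 1752; 1752−1 = 1751

1752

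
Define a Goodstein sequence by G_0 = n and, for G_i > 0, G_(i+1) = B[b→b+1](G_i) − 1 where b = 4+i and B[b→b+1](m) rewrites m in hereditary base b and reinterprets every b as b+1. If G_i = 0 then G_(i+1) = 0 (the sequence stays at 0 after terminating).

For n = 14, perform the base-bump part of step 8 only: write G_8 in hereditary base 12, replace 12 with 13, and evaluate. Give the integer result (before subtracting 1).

G_0 = 14. HB_4(14) = 3·4 + 2. Bump = 17. G_1 = 16.
G_1 = 16. HB_5(16) = 3·5 + 1. Bump = 19. G_2 = 18.
G_2 = 18. HB_6(18) = 3·6. Bump = 21. G_3 = 20.
G_3 = 20. HB_7(20) = 2·7 + 6. Bump = 22. G_4 = 21.
G_4 = 21. HB_8(21) = 2·8 + 5. Bump = 23. G_5 = 22.
G_5 = 22. HB_9(22) = 2·9 + 4. Bump = 24. G_6 = 23.
G_6 = 23. HB_10(23) = 2·10 + 3. Bump = 25. G_7 = 24.
G_7 = 24. HB_11(24) = 2·11 + 2. Bump = 26. G_8 = 25.

27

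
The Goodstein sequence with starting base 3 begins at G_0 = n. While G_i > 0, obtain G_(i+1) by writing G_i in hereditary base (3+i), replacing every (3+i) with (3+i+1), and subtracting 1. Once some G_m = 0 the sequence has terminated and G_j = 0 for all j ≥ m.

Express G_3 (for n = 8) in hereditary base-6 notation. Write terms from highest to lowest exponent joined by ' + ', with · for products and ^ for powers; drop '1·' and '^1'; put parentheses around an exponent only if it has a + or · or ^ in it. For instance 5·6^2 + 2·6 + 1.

G_0=8  [base 3] 2·3 + 2  →[3↦4]→  2·4 + 2 = 10  −1 ⇒ G_1=9
G_1=9  [base 4] 2·4 + 1  →[4↦5]→  2·5 + 1 = 11  −1 ⇒ G_2=10
G_2=10  [base 5] 2·5  →[5↦6]→  2·6 = 12  −1 ⇒ G_3=11
G_3=11  [base 6] 6 + 5  →[6↦7]→  7 + 5 = 12  −1 ⇒ G_4=11

6 + 5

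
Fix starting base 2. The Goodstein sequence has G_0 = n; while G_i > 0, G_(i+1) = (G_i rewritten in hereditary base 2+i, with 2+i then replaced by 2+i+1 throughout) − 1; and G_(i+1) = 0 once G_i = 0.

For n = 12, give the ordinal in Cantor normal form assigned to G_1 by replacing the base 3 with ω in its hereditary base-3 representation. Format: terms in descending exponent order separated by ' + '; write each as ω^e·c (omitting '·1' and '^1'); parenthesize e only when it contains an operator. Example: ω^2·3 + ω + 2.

ω^(ω + 1) + ω^2·2 + ω·2 + 2

G_0 = 12. HB_2(12) = 2^(2 + 1) + 2^2. Bump = 108. G_1 = 107.
G_1 = 107. HB_3(107) = 3^(3 + 1) + 2·3^2 + 2·3 + 2. Bump = 1066. G_2 = 1065.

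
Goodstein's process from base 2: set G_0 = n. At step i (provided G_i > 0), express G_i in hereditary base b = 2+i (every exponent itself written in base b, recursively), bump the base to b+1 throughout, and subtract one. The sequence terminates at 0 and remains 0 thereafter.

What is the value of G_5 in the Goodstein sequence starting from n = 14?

i=0: 14 = 2^(2 + 1) + 2^2 + 2 (b=2); 2→3: 3^(3 + 1) + 3^3 + 3 = 111; 111−1 = 110
i=1: 110 = 3^(3 + 1) + 3^3 + 2 (b=3); 3→4: 4^(4 + 1) + 4^4 + 2 = 1282; 1282−1 = 1281
i=2: 1281 = 4^(4 + 1) + 4^4 + 1 (b=4); 4→5: 5^(5 + 1) + 5^5 + 1 = 18751; 18751−1 = 18750
i=3: 18750 = 5^(5 + 1) + 5^5 (b=5); 5→6: 6^(6 + 1) + 6^6 = 326592; 326592−1 = 326591
i=4: 326591 = 6^(6 + 1) + 5·6^5 + 5·6^4 + 5·6^3 + 5·6^2 + 5·6 + 5 (b=6); 6→7: 7^(7 + 1) + 5·7^5 + 5·7^4 + 5·7^3 + 5·7^2 + 5·7 + 5 = 5862841; 5862841−1 = 5862840

5862840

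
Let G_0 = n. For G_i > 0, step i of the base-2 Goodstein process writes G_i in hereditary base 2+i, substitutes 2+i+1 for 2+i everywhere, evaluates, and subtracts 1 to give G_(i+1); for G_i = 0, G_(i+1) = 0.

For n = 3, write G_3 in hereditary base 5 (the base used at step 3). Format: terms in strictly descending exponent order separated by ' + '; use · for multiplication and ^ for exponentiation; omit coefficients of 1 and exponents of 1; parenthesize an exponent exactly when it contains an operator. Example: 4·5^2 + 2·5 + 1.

base 2: 3 = 2 + 1; at 3: 3 + 1 = 4; next = 3
base 3: 3 = 3; at 4: 4 = 4; next = 3
base 4: 3 = 3; at 5: 3 = 3; next = 2
base 5: 2 = 2; at 6: 2 = 2; next = 1

2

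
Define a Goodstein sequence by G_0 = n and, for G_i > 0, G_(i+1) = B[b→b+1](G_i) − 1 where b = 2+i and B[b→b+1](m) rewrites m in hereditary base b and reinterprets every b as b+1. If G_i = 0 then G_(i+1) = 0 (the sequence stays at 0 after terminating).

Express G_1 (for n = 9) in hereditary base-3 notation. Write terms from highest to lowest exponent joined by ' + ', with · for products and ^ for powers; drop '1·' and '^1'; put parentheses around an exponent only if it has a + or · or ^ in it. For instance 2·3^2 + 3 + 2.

9 —HB2→ 2^(2 + 1) + 1 —bump→ 3^(3 + 1) + 1 = 82 —(−1)→ 81
81 —HB3→ 3^(3 + 1) —bump→ 4^(4 + 1) = 1024 —(−1)→ 1023

3^(3 + 1)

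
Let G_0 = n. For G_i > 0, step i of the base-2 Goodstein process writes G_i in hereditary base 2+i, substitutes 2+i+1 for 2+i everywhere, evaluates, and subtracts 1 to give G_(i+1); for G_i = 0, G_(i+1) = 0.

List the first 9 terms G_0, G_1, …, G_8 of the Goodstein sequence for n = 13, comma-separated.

13 —HB2→ 2^(2 + 1) + 2^2 + 1 —bump→ 3^(3 + 1) + 3^3 + 1 = 109 —(−1)→ 108
108 —HB3→ 3^(3 + 1) + 3^3 —bump→ 4^(4 + 1) + 4^4 = 1280 —(−1)→ 1279
1279 —HB4→ 4^(4 + 1) + 3·4^3 + 3·4^2 + 3·4 + 3 —bump→ 5^(5 + 1) + 3·5^3 + 3·5^2 + 3·5 + 3 = 16093 —(−1)→ 16092
16092 —HB5→ 5^(5 + 1) + 3·5^3 + 3·5^2 + 3·5 + 2 —bump→ 6^(6 + 1) + 3·6^3 + 3·6^2 + 3·6 + 2 = 280712 —(−1)→ 280711
280711 —HB6→ 6^(6 + 1) + 3·6^3 + 3·6^2 + 3·6 + 1 —bump→ 7^(7 + 1) + 3·7^3 + 3·7^2 + 3·7 + 1 = 5765999 —(−1)→ 5765998
5765998 —HB7→ 7^(7 + 1) + 3·7^3 + 3·7^2 + 3·7 —bump→ 8^(8 + 1) + 3·8^3 + 3·8^2 + 3·8 = 134219480 —(−1)→ 134219479
134219479 —HB8→ 8^(8 + 1) + 3·8^3 + 3·8^2 + 2·8 + 7 —bump→ 9^(9 + 1) + 3·9^3 + 3·9^2 + 2·9 + 7 = 3486786856 —(−1)→ 3486786855
3486786855 —HB9→ 9^(9 + 1) + 3·9^3 + 3·9^2 + 2·9 + 6 —bump→ 10^(10 + 1) + 3·10^3 + 3·10^2 + 2·10 + 6 = 100000003326 —(−1)→ 100000003325

13, 108, 1279, 16092, 280711, 5765998, 134219479, 3486786855, 100000003325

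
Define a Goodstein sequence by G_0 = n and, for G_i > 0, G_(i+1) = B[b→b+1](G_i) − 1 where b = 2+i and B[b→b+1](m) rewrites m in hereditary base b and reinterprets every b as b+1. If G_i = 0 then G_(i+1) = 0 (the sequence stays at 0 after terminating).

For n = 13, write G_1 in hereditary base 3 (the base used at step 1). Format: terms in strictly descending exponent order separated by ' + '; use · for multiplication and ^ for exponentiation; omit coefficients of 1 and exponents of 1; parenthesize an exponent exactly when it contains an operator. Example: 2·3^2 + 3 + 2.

3^(3 + 1) + 3^3

[0] 13 ≡ 2^(2 + 1) + 2^2 + 1 (base 2). Lift 3: 109. −1: 108.
[1] 108 ≡ 3^(3 + 1) + 3^3 (base 3). Lift 4: 1280. −1: 1279.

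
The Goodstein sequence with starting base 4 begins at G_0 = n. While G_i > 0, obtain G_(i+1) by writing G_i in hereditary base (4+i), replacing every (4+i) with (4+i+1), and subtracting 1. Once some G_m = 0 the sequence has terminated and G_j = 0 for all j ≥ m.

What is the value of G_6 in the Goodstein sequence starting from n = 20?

G_0 = 20. HB_4(20) = 4^2 + 4. Bump = 30. G_1 = 29.
G_1 = 29. HB_5(29) = 5^2 + 4. Bump = 40. G_2 = 39.
G_2 = 39. HB_6(39) = 6^2 + 3. Bump = 52. G_3 = 51.
G_3 = 51. HB_7(51) = 7^2 + 2. Bump = 66. G_4 = 65.
G_4 = 65. HB_8(65) = 8^2 + 1. Bump = 82. G_5 = 81.
G_5 = 81. HB_9(81) = 9^2. Bump = 100. G_6 = 99.
G_6 = 99. HB_10(99) = 9·10 + 9. Bump = 108. G_7 = 107.

99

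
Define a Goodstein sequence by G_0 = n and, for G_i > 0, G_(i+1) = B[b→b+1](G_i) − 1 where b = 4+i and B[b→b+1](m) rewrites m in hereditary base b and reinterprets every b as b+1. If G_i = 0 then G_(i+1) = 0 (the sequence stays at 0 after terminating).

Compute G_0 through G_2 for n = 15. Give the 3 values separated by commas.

G_0 = 15. HB_4(15) = 3·4 + 3. Bump = 18. G_1 = 17.
G_1 = 17. HB_5(17) = 3·5 + 2. Bump = 20. G_2 = 19.

15, 17, 19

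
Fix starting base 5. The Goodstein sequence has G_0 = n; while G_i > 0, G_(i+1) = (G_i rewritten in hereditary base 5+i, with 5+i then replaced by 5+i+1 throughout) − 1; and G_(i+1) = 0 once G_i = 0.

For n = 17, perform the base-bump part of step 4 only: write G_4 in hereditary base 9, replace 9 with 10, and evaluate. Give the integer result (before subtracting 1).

26

base 5: 17 = 3·5 + 2; at 6: 3·6 + 2 = 20; next = 19
base 6: 19 = 3·6 + 1; at 7: 3·7 + 1 = 22; next = 21
base 7: 21 = 3·7; at 8: 3·8 = 24; next = 23
base 8: 23 = 2·8 + 7; at 9: 2·9 + 7 = 25; next = 24
base 9: 24 = 2·9 + 6; at 10: 2·10 + 6 = 26; next = 25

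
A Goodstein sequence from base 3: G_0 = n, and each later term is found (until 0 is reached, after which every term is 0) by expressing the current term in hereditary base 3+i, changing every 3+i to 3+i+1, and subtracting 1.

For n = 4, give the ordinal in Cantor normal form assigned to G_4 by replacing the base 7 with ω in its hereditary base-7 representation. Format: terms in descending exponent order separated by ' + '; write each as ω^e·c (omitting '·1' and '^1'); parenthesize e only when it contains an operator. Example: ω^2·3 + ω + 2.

2

G_0=4  [base 3] 3 + 1  →[3↦4]→  4 + 1 = 5  −1 ⇒ G_1=4
G_1=4  [base 4] 4  →[4↦5]→  5 = 5  −1 ⇒ G_2=4
G_2=4  [base 5] 4  →[5↦6]→  4 = 4  −1 ⇒ G_3=3
G_3=3  [base 6] 3  →[6↦7]→  3 = 3  −1 ⇒ G_4=2
G_4=2  [base 7] 2  →[7↦8]→  2 = 2  −1 ⇒ G_5=1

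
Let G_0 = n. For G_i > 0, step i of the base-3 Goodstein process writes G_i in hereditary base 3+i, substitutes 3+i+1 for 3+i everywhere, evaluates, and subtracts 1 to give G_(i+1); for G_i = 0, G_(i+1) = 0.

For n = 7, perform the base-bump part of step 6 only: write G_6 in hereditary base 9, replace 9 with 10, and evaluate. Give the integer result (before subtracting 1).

G_0 = 7. HB_3(7) = 2·3 + 1. Bump = 9. G_1 = 8.
G_1 = 8. HB_4(8) = 2·4. Bump = 10. G_2 = 9.
G_2 = 9. HB_5(9) = 5 + 4. Bump = 10. G_3 = 9.
G_3 = 9. HB_6(9) = 6 + 3. Bump = 10. G_4 = 9.
G_4 = 9. HB_7(9) = 7 + 2. Bump = 10. G_5 = 9.
G_5 = 9. HB_8(9) = 8 + 1. Bump = 10. G_6 = 9.
G_6 = 9. HB_9(9) = 9. Bump = 10. G_7 = 9.

10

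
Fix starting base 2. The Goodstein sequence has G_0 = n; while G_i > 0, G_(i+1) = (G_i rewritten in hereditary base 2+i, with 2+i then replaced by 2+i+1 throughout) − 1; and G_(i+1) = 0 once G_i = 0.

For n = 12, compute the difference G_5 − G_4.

base 2: 12 = 2^(2 + 1) + 2^2; at 3: 3^(3 + 1) + 3^3 = 108; next = 107
base 3: 107 = 3^(3 + 1) + 2·3^2 + 2·3 + 2; at 4: 4^(4 + 1) + 2·4^2 + 2·4 + 2 = 1066; next = 1065
base 4: 1065 = 4^(4 + 1) + 2·4^2 + 2·4 + 1; at 5: 5^(5 + 1) + 2·5^2 + 2·5 + 1 = 15686; next = 15685
base 5: 15685 = 5^(5 + 1) + 2·5^2 + 2·5; at 6: 6^(6 + 1) + 2·6^2 + 2·6 = 280020; next = 280019
base 6: 280019 = 6^(6 + 1) + 2·6^2 + 6 + 5; at 7: 7^(7 + 1) + 2·7^2 + 7 + 5 = 5764911; next = 5764910

5484891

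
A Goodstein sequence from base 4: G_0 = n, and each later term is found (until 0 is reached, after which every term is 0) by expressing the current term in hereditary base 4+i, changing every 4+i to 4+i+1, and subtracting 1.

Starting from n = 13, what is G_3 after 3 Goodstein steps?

13 —HB4→ 3·4 + 1 —bump→ 3·5 + 1 = 16 —(−1)→ 15
15 —HB5→ 3·5 —bump→ 3·6 = 18 —(−1)→ 17
17 —HB6→ 2·6 + 5 —bump→ 2·7 + 5 = 19 —(−1)→ 18
18 —HB7→ 2·7 + 4 —bump→ 2·8 + 4 = 20 —(−1)→ 19

18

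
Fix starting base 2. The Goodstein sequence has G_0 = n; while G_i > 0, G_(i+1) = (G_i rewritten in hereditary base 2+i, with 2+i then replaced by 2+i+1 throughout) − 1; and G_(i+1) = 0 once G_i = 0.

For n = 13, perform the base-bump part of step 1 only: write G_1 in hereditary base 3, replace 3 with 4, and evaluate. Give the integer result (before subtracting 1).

1280

step 0: 13 = 2^(2 + 1) + 2^2 + 1; sub 3 for 2: 3^(3 + 1) + 3^3 + 1; = 109; G_1 = 109−1 = 108
step 1: 108 = 3^(3 + 1) + 3^3; sub 4 for 3: 4^(4 + 1) + 4^4; = 1280; G_2 = 1280−1 = 1279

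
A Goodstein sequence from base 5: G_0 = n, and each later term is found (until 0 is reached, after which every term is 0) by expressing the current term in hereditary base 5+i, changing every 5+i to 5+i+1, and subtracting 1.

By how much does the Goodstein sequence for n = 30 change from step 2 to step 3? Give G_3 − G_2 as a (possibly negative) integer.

(0) 30|_5 = 5^2 + 5 ↦ 6^2 + 6|_6 = 42 ⇒ 41
(1) 41|_6 = 6^2 + 5 ↦ 7^2 + 5|_7 = 54 ⇒ 53
(2) 53|_7 = 7^2 + 4 ↦ 8^2 + 4|_8 = 68 ⇒ 67

14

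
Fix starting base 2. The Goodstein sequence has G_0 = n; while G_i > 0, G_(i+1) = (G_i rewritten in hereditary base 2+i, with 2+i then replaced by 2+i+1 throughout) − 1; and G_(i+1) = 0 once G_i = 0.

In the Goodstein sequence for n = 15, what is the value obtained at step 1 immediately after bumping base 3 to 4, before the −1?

1284

G_0=15  [base 2] 2^(2 + 1) + 2^2 + 2 + 1  →[2↦3]→  3^(3 + 1) + 3^3 + 3 + 1 = 112  −1 ⇒ G_1=111
G_1=111  [base 3] 3^(3 + 1) + 3^3 + 3  →[3↦4]→  4^(4 + 1) + 4^4 + 4 = 1284  −1 ⇒ G_2=1283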